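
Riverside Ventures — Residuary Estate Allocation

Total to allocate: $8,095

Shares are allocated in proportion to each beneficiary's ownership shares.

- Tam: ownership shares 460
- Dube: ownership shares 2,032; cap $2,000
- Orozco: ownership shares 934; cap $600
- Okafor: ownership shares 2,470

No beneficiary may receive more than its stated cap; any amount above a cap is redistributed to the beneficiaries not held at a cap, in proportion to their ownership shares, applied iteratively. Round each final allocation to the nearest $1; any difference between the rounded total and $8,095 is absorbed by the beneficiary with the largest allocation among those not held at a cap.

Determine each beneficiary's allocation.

Tam: $863 · Dube: $2,000 · Orozco: $600 · Okafor: $4,632

Sum of ownership shares: 5,896.
Unconstrained shares: Tam 631.56; Dube 2,789.86; Orozco 1,282.35; Okafor 3,391.22.
Cap binds for Dube ($2,000), Orozco ($600); residual $5,495 reallocated over remaining ownership shares 2,930.
Shares after redistribution: Tam 862.70 → $863; Okafor 4,632.30 → $4,632.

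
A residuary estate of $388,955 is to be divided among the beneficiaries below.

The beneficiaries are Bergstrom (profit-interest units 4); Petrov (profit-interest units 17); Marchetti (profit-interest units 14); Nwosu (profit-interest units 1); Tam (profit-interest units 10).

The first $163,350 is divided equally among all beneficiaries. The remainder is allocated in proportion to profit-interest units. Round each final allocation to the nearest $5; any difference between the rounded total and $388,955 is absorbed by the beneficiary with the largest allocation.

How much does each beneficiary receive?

Equal tier: $163,350 ÷ 5 = $32,670 apiece.
Remainder $225,605 by profit-interest units (total 46): Bergstrom 19,617.83 → $19,620; Petrov 83,375.76 → $83,375; Marchetti 68,662.39 → $68,660; Nwosu 4,904.46 → $4,905; Tam 49,044.57 → $49,045.
Totals: Bergstrom $32,670 + $19,620 = $52,290; Petrov $32,670 + $83,375 = $116,045; Marchetti $32,670 + $68,660 = $101,330; Nwosu $32,670 + $4,905 = $37,575; Tam $32,670 + $49,045 = $81,715.

Bergstrom: $52,290; Petrov: $116,045; Marchetti: $101,330; Nwosu: $37,575; Tam: $81,715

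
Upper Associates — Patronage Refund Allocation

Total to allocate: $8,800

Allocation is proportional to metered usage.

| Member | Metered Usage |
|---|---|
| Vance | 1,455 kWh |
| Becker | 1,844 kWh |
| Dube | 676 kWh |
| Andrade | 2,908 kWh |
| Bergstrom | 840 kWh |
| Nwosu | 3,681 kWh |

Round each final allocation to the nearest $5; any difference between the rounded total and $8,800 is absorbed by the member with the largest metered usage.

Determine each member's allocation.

Vance: $1,125 · Becker: $1,425 · Dube: $520 · Andrade: $2,245 · Bergstrom: $650 · Nwosu: $2,835

Combined metered usage = 11,404.
Proportional shares: Vance 1,455/11,404 × $8,800 = 1,122.76; Becker 1,844/11,404 × $8,800 = 1,422.94; Dube 676/11,404 × $8,800 = 521.64; Andrade 2,908/11,404 × $8,800 = 2,243.98; Bergstrom 840/11,404 × $8,800 = 648.19; Nwosu 3,681/11,404 × $8,800 = 2,840.48.
Rounded to nearest $5: Vance $1,125; Becker $1,425; Dube $520; Andrade $2,245; Bergstrom $650; Nwosu $2,840. Sum = $8,805.
Difference $8,800 − $8,805 = −$5 applied to largest metered usage (Nwosu): Nwosu becomes $2,835.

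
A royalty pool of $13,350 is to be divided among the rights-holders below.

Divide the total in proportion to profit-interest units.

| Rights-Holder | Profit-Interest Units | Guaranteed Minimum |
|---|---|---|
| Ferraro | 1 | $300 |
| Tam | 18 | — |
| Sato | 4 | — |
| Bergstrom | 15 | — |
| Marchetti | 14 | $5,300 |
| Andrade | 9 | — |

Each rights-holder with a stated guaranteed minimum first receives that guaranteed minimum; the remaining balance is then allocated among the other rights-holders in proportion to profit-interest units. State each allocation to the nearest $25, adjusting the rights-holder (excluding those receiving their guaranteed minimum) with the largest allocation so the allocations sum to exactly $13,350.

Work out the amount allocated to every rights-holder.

Ferraro: $300 · Tam: $3,025 · Sato: $675 · Bergstrom: $2,525 · Marchetti: $5,300 · Andrade: $1,525

Minimums first: Ferraro $300; Marchetti $5,300. Residual $7,750.
Residual split over remaining profit-interest units 46: Tam 3,032.61 → $3,025; Sato 673.91 → $675; Bergstrom 2,527.17 → $2,525; Andrade 1,516.30 → $1,525.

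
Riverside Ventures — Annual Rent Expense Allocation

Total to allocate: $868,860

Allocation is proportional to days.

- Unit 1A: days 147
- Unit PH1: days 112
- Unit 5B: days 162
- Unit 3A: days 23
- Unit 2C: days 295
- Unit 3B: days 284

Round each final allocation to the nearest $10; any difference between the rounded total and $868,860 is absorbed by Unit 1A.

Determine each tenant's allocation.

Unit 1A: $124,860 | Unit PH1: $95,120 | Unit 5B: $137,590 | Unit 3A: $19,530 | Unit 2C: $250,550 | Unit 3B: $241,210

Total days = 1,023.
Raw shares: Unit 1A 147/1,023 × $868,860 = 124,850.85; Unit PH1 112/1,023 × $868,860 = 95,124.46; Unit 5B 162/1,023 × $868,860 = 137,590.73; Unit 3A 23/1,023 × $868,860 = 19,534.49; Unit 2C 295/1,023 × $868,860 = 250,551.03; Unit 3B 284/1,023 × $868,860 = 241,208.45.
Rounded to nearest $10: Unit 1A $124,850; Unit PH1 $95,120; Unit 5B $137,590; Unit 3A $19,530; Unit 2C $250,550; Unit 3B $241,210. Sum = $868,850.
Difference $868,860 − $868,850 = +$10 applied to Unit 1A: Unit 1A becomes $124,860.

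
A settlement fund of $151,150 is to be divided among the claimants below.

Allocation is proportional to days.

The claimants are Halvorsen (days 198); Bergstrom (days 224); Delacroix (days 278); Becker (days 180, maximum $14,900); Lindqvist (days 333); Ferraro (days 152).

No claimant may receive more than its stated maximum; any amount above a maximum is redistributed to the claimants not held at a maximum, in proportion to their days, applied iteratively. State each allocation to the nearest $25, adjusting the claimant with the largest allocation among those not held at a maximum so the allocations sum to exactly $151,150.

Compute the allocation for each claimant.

Halvorsen: $22,775 | Bergstrom: $25,750 | Delacroix: $31,975 | Becker: $14,900 | Lindqvist: $38,275 | Ferraro: $17,475

Sum of days: 1,365.
Pro-rata shares before constraints: Halvorsen 21,925.05; Bergstrom 24,804.10; Delacroix 30,783.66; Becker 19,931.87; Lindqvist 36,873.96; Ferraro 16,831.36.
Cap binds for Becker ($14,900); remaining pool $136,250 reallocated over remaining days 1,185.
Remaining shares: Halvorsen 22,765.82 → $22,775; Bergstrom 25,755.27 → $25,750; Delacroix 31,964.14 → $31,975; Lindqvist 38,287.97 → $38,300; Ferraro 17,476.79 → $17,475.
Rounding difference −$25 applied to Lindqvist → $38,275.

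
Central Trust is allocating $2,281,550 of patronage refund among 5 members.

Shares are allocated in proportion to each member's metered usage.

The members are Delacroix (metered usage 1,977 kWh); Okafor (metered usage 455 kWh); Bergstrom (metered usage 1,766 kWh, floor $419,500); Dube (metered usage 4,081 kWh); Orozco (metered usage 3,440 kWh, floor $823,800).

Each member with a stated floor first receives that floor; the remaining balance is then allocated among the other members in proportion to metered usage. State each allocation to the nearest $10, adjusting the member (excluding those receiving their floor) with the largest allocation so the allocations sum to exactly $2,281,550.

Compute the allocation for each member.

Delacroix: $315,160 · Okafor: $72,530 · Bergstrom: $419,500 · Dube: $650,560 · Orozco: $823,800

Minimums first: Bergstrom $419,500; Orozco $823,800. Remaining pool $1,038,250.
Remaining pool split over remaining metered usage 6,513: Delacroix 315,157.42 → $315,160; Okafor 72,532.44 → $72,530; Dube 650,560.15 → $650,560.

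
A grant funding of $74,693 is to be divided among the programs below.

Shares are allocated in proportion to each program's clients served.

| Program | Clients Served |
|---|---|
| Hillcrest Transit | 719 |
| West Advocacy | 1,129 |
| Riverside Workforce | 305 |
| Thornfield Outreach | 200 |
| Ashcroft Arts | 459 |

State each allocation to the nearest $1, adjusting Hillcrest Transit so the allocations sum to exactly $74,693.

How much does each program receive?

Hillcrest Transit: $19,099 | West Advocacy: $29,989 | Riverside Workforce: $8,101 | Thornfield Outreach: $5,312 | Ashcroft Arts: $12,192

Clients served total: 2,812.
Pro-rata amounts: Hillcrest Transit 719/2,812 × $74,693 = 19,098.25; West Advocacy 1,129/2,812 × $74,693 = 29,988.76; Riverside Workforce 305/2,812 × $74,693 = 8,101.48; Thornfield Outreach 200/2,812 × $74,693 = 5,312.45; Ashcroft Arts 459/2,812 × $74,693 = 12,192.07.
After rounding ($1): Hillcrest Transit $19,098; West Advocacy $29,989; Riverside Workforce $8,101; Thornfield Outreach $5,312; Ashcroft Arts $12,192. Sum = $74,692.
Difference $74,693 − $74,692 = +$1 applied to Hillcrest Transit: Hillcrest Transit becomes $19,099.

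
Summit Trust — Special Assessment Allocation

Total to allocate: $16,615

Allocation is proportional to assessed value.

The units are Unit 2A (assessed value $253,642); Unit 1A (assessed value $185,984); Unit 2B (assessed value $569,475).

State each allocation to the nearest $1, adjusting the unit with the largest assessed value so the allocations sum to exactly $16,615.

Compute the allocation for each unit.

Unit 2A: $4,176 | Unit 1A: $3,062 | Unit 2B: $9,377

Assessed value total: 1,009,101.
Raw shares: Unit 2A 253,642/1,009,101 × $16,615 = 4,176.25; Unit 1A 185,984/1,009,101 × $16,615 = 3,062.25; Unit 2B 569,475/1,009,101 × $16,615 = 9,376.49.
At nearest $1: Unit 2A $4,176; Unit 1A $3,062; Unit 2B $9,376. Sum = $16,614.
Difference $16,615 − $16,614 = +$1 applied to largest assessed value (Unit 2B): Unit 2B becomes $9,377.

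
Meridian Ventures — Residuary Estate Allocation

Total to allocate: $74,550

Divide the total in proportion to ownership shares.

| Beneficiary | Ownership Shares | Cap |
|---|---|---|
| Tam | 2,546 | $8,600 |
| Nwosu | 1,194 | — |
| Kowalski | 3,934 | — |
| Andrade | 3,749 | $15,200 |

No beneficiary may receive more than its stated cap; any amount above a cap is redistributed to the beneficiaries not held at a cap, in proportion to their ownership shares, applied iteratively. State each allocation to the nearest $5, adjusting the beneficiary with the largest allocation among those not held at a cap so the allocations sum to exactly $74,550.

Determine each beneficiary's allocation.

Total ownership shares = 11,423.
Unconstrained shares: Tam 16,615.98; Nwosu 7,792.41; Kowalski 25,674.49; Andrade 24,467.12.
Held at cap: Tam ($8,600), Andrade ($15,200); balance $50,750 reallocated over remaining ownership shares 5,128.
Shares after redistribution: Nwosu 11,816.60 → $11,815; Kowalski 38,933.40 → $38,935.

Tam: $8,600 · Nwosu: $11,815 · Kowalski: $38,935 · Andrade: $15,200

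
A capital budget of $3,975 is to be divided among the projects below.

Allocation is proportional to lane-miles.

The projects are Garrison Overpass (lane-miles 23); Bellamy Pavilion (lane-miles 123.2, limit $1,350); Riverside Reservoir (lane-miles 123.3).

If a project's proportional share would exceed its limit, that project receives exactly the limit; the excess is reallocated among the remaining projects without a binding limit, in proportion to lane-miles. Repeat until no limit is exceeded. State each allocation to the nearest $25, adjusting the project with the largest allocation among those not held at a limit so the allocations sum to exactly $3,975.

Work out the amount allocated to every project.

Garrison Overpass: $425; Bellamy Pavilion: $1,350; Riverside Reservoir: $2,200

Total lane-miles = 269.5.
Proportional shares (ignoring caps): Garrison Overpass 339.24; Bellamy Pavilion 1,817.14; Riverside Reservoir 1,818.62.
Capped: Bellamy Pavilion ($1,350); remaining pool $2,625 reallocated over remaining lane-miles 146.3.
Shares after redistribution: Garrison Overpass 412.68 → $425; Riverside Reservoir 2,212.32 → $2,200.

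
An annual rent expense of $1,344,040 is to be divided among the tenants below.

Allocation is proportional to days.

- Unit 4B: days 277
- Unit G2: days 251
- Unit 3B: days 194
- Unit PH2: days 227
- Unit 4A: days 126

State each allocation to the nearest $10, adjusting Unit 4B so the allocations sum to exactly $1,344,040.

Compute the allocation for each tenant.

Days total: 1,075.
Unrounded shares: Unit 4B 277/1,075 × $1,344,040 = 346,324.73; Unit G2 251/1,075 × $1,344,040 = 313,817.71; Unit 3B 194/1,075 × $1,344,040 = 242,552.33; Unit PH2 227/1,075 × $1,344,040 = 283,811.24; Unit 4A 126/1,075 × $1,344,040 = 157,533.99.
At nearest $10: Unit 4B $346,320; Unit G2 $313,820; Unit 3B $242,550; Unit PH2 $283,810; Unit 4A $157,530. Sum = $1,344,030.
Difference $1,344,040 − $1,344,030 = +$10 applied to Unit 4B: Unit 4B becomes $346,330.

Unit 4B: $346,330; Unit G2: $313,820; Unit 3B: $242,550; Unit PH2: $283,810; Unit 4A: $157,530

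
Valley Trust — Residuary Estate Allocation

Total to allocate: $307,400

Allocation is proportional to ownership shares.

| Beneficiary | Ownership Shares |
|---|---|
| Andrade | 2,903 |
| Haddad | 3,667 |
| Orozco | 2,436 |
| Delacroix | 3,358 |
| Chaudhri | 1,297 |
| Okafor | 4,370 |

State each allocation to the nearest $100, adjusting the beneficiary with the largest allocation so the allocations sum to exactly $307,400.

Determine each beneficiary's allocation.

Andrade: $49,500 | Haddad: $62,500 | Orozco: $41,500 | Delacroix: $57,200 | Chaudhri: $22,100 | Okafor: $74,600

Total ownership shares = 18,031.
Pro-rata amounts: Andrade 2,903/18,031 × $307,400 = 49,491.55; Haddad 3,667/18,031 × $307,400 = 62,516.54; Orozco 2,436/18,031 × $307,400 = 41,529.94; Delacroix 3,358/18,031 × $307,400 = 57,248.58; Chaudhri 1,297/18,031 × $307,400 = 22,111.80; Okafor 4,370/18,031 × $307,400 = 74,501.58.
After rounding ($100): Andrade $49,500; Haddad $62,500; Orozco $41,500; Delacroix $57,200; Chaudhri $22,100; Okafor $74,500. Sum = $307,300.
Difference $307,400 − $307,300 = +$100 applied to largest allocation (Okafor): Okafor becomes $74,600.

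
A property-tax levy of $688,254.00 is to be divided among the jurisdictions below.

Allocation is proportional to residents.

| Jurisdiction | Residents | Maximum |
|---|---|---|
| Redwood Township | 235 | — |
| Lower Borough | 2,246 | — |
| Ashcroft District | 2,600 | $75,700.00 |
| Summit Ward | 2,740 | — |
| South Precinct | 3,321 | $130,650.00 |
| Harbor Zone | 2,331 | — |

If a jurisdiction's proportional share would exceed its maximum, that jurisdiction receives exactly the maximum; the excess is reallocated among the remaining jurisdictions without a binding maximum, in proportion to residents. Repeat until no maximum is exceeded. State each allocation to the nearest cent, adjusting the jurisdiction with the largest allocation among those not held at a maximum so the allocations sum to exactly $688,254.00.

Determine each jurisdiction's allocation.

Sum of residents: 13,473.
Proportional shares (ignoring caps): Redwood Township 12,004.7272; Lower Borough 114,734.5420; Ashcroft District 132,818.2587; Summit Ward 139,970.0111; South Precinct 169,649.7836; Harbor Zone 119,076.6774.
Capped: Ashcroft District ($75,700.00), South Precinct ($130,650.00); balance $481,904.00 reallocated over remaining residents 7,552.
Remaining shares: Redwood Township 14,995.6886 → $14,995.69; Lower Borough 143,320.4958 → $143,320.50; Summit Ward 174,843.3475 → $174,843.35; Harbor Zone 148,744.4682 → $148,744.47.
Rounding difference −$0.01 applied to Summit Ward → $174,843.34.

Redwood Township: $14,995.69 | Lower Borough: $143,320.50 | Ashcroft District: $75,700.00 | Summit Ward: $174,843.34 | South Precinct: $130,650.00 | Harbor Zone: $148,744.47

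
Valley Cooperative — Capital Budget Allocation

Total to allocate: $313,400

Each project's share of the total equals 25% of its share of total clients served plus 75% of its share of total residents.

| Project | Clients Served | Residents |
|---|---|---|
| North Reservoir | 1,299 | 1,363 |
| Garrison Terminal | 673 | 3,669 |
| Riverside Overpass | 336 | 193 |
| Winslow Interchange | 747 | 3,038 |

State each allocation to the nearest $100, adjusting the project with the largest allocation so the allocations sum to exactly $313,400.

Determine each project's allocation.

North Reservoir: $72,100; Garrison Terminal: $121,600; Riverside Overpass: $14,100; Winslow Interchange: $105,600

Totals — clients served 3,055, residents 8,263.
Composite weights (25% clients served + 75% residents): North Reservoir 0.2300; Garrison Terminal 0.3881; Riverside Overpass 0.0450; Winslow Interchange 0.3369.
Unrounded shares: North Reservoir 72,086.79; Garrison Terminal 121,628.77; Riverside Overpass 14,107.31; Winslow Interchange 105,577.13.
Rounded to nearest $100: North Reservoir $72,100; Garrison Terminal $121,600; Riverside Overpass $14,100; Winslow Interchange $105,600. Sum = $313,400.
No rounding difference to absorb.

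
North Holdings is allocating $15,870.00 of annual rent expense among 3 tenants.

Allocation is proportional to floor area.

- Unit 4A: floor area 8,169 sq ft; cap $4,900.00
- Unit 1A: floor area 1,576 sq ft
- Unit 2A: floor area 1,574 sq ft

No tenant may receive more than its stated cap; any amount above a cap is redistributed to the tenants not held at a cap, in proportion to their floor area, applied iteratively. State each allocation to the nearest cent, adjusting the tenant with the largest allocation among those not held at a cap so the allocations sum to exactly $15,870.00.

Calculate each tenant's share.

Sum of floor area: 11,319.
Pro-rata shares before constraints: Unit 4A 11,453.4879; Unit 1A 2,209.6581; Unit 2A 2,206.8540.
Cap binds for Unit 4A ($4,900.00); remaining pool $10,970.00 reallocated over remaining floor area 3,150.
Remaining shares: Unit 1A 5,488.4825 → $5,488.48; Unit 2A 5,481.5175 → $5,481.52.

Unit 4A: $4,900.00; Unit 1A: $5,488.48; Unit 2A: $5,481.52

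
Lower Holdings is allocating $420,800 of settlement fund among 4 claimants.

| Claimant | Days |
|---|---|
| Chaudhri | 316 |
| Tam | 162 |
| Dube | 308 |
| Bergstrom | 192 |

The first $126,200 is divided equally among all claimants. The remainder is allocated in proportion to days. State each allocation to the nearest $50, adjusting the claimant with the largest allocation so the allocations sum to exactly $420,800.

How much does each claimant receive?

$126,200 shared equally gives $31,550 per claimant.
Remainder $294,600 by days (total 978): Chaudhri 95,187.73 → $95,200; Tam 48,798.77 → $48,800; Dube 92,777.91 → $92,800; Bergstrom 57,835.58 → $57,850.
Rounding difference −$50 on remainder applied to Chaudhri.
Totals: Chaudhri $31,550 + $95,150 = $126,700; Tam $31,550 + $48,800 = $80,350; Dube $31,550 + $92,800 = $124,350; Bergstrom $31,550 + $57,850 = $89,400.

Chaudhri: $126,700; Tam: $80,350; Dube: $124,350; Bergstrom: $89,400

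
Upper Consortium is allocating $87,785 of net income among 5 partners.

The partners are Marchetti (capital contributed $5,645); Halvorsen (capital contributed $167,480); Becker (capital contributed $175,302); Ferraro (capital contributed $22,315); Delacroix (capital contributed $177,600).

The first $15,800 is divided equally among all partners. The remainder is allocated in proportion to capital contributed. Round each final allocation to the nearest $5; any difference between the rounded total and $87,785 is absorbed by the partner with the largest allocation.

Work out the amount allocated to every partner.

Marchetti: $3,900; Halvorsen: $25,145; Becker: $26,175; Ferraro: $6,090; Delacroix: $26,475

First tranche $15,800 split equally: $3,160 each.
Remainder $71,985 by capital contributed (total 548,342): Marchetti 741.06 → $740; Halvorsen 21,986.37 → $21,985; Becker 23,013.22 → $23,015; Ferraro 2,929.46 → $2,930; Delacroix 23,314.89 → $23,315.
Totals: Marchetti $3,160 + $740 = $3,900; Halvorsen $3,160 + $21,985 = $25,145; Becker $3,160 + $23,015 = $26,175; Ferraro $3,160 + $2,930 = $6,090; Delacroix $3,160 + $23,315 = $26,475.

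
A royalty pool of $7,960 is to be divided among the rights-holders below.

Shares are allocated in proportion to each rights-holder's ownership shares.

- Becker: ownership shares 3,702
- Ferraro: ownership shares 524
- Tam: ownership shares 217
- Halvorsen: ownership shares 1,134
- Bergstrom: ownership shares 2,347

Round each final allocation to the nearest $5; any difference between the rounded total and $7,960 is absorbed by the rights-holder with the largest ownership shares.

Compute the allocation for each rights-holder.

Combined ownership shares = 7,924.
Unrounded shares: Becker 3,702/7,924 × $7,960 = 3,718.82; Ferraro 524/7,924 × $7,960 = 526.38; Tam 217/7,924 × $7,960 = 217.99; Halvorsen 1,134/7,924 × $7,960 = 1,139.15; Bergstrom 2,347/7,924 × $7,960 = 2,357.66.
After rounding ($5): Becker $3,720; Ferraro $525; Tam $220; Halvorsen $1,140; Bergstrom $2,360. Sum = $7,965.
Difference $7,960 − $7,965 = −$5 applied to largest ownership shares (Becker): Becker becomes $3,715.

Becker: $3,715 | Ferraro: $525 | Tam: $220 | Halvorsen: $1,140 | Bergstrom: $2,360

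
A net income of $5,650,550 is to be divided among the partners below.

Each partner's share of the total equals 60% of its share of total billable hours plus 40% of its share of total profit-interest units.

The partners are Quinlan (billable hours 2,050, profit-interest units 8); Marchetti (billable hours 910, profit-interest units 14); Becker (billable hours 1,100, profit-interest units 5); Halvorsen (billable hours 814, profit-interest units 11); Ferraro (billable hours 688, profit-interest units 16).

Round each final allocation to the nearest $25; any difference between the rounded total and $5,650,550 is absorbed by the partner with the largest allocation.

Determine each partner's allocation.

Quinlan: $1,584,425 · Marchetti: $1,140,675 · Becker: $879,775 · Halvorsen: $956,600 · Ferraro: $1,089,075

Billable hours total 5,562; profit-interest units total 54.
Blended shares (60% billable hours + 40% profit-interest units): Quinlan 0.2804; Marchetti 0.2019; Becker 0.1557; Halvorsen 0.1693; Ferraro 0.1927.
Pro-rata amounts: Quinlan 1,584,429.66; Marchetti 1,140,675.57; Becker 879,787.18; Halvorsen 956,590.77; Ferraro 1,089,066.81.
Rounded to nearest $25: Quinlan $1,584,425; Marchetti $1,140,675; Becker $879,775; Halvorsen $956,600; Ferraro $1,089,075. Sum = $5,650,550.
Rounded total matches; no reconciliation needed.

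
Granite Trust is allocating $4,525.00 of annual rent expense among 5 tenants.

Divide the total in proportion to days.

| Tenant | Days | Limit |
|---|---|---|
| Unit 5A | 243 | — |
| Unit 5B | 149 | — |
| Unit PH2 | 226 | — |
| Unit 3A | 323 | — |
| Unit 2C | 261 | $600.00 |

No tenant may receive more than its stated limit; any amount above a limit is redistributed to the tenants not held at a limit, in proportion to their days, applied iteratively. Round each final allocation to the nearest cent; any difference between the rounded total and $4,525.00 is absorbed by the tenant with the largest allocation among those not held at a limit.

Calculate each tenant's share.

Unit 5A: $1,013.58 | Unit 5B: $621.49 | Unit PH2: $942.67 | Unit 3A: $1,347.26 | Unit 2C: $600.00

Sum of days: 1,202.
Proportional shares (ignoring caps): Unit 5A 914.7879; Unit 5B 560.9193; Unit PH2 850.7903; Unit 3A 1,215.9526; Unit 2C 982.5499.
Capped: Unit 2C ($600.00); residual $3,925.00 reallocated over remaining days 941.
Redistributed shares: Unit 5A 1,013.5760 → $1,013.58; Unit 5B 621.4931 → $621.49; Unit PH2 942.6674 → $942.67; Unit 3A 1,347.2635 → $1,347.26.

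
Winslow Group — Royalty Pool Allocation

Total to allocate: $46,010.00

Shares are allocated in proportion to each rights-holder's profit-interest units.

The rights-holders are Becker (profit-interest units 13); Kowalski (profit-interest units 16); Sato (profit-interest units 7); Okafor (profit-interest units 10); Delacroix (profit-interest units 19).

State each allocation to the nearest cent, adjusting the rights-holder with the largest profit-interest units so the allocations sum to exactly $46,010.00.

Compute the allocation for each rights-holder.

Profit-interest units total: 13 + 16 + 7 + 10 + 19 = 65.
Raw shares: Becker 9,202.0000; Kowalski 11,325.5385; Sato 4,954.9231; Okafor 7,078.4615; Delacroix 13,449.0769.
After rounding (cent): Becker $9,202.00; Kowalski $11,325.54; Sato $4,954.92; Okafor $7,078.46; Delacroix $13,449.08. Sum = $46,010.00.
No rounding difference to absorb.

Becker: $9,202.00 | Kowalski: $11,325.54 | Sato: $4,954.92 | Okafor: $7,078.46 | Delacroix: $13,449.08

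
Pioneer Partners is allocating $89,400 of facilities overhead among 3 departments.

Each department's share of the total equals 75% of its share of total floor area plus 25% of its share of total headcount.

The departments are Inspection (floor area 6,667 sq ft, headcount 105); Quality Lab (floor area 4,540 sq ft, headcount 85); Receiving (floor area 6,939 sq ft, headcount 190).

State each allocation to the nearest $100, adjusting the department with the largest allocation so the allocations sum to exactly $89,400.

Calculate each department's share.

Floor area total 18,146; headcount total 380.
Blended shares (75% floor area + 25% headcount): Inspection 0.3446; Quality Lab 0.2436; Receiving 0.4118.
Raw shares: Inspection 30,810.42; Quality Lab 21,774.77; Receiving 36,814.81.
After rounding ($100): Inspection $30,800; Quality Lab $21,800; Receiving $36,800. Sum = $89,400.
No rounding difference to absorb.

Inspection: $30,800 · Quality Lab: $21,800 · Receiving: $36,800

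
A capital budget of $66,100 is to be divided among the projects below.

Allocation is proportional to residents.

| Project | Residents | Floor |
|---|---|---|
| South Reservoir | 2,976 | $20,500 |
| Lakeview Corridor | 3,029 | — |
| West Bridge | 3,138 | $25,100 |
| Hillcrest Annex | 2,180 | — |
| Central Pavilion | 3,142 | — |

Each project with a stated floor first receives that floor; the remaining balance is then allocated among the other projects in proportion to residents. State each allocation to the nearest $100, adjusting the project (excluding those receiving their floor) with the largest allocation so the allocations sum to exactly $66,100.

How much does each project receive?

South Reservoir: $20,500 · Lakeview Corridor: $7,400 · West Bridge: $25,100 · Hillcrest Annex: $5,400 · Central Pavilion: $7,700

Guaranteed amounts: South Reservoir $20,500; West Bridge $25,100. Balance $20,500.
Balance split over remaining residents 8,351: Lakeview Corridor 7,435.58 → $7,400; Hillcrest Annex 5,351.45 → $5,400; Central Pavilion 7,712.97 → $7,700.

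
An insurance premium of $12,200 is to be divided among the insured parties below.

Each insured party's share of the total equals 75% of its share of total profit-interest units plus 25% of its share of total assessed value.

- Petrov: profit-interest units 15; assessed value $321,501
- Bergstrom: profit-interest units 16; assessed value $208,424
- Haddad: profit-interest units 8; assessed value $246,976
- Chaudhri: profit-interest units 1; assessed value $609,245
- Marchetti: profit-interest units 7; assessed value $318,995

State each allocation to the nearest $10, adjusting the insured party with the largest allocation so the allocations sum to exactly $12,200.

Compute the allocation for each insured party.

Profit-interest units total 47; assessed value total 1,705,141.
Blended shares (75% profit-interest units + 25% assessed value): Petrov 0.2865; Bergstrom 0.2859; Haddad 0.1639; Chaudhri 0.1053; Marchetti 0.1585.
Proportional shares: Petrov 3,495.28; Bergstrom 3,487.70; Haddad 1,999.21; Chaudhri 1,284.44; Marchetti 1,933.35.
At nearest $10: Petrov $3,500; Bergstrom $3,490; Haddad $2,000; Chaudhri $1,280; Marchetti $1,930. Sum = $12,200.
No rounding difference to absorb.

Petrov: $3,500 | Bergstrom: $3,490 | Haddad: $2,000 | Chaudhri: $1,280 | Marchetti: $1,930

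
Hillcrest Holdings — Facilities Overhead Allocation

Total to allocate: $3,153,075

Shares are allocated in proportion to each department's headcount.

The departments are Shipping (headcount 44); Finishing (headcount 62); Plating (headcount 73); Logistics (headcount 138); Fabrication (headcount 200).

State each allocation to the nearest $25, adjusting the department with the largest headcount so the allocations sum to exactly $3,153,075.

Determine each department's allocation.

Shipping: $268,350 · Finishing: $378,125 · Plating: $445,200 · Logistics: $841,625 · Fabrication: $1,219,775

Sum of headcount: 44 + 62 + 73 + 138 + 200 = 517.
Unrounded shares: Shipping 268,346.81; Finishing 378,125.05; Plating 445,211.75; Logistics 841,633.17; Fabrication 1,219,758.22.
Rounded to nearest $25: Shipping $268,350; Finishing $378,125; Plating $445,200; Logistics $841,625; Fabrication $1,219,750. Sum = $3,153,050.
Difference $3,153,075 − $3,153,050 = +$25 applied to largest headcount (Fabrication): Fabrication becomes $1,219,775.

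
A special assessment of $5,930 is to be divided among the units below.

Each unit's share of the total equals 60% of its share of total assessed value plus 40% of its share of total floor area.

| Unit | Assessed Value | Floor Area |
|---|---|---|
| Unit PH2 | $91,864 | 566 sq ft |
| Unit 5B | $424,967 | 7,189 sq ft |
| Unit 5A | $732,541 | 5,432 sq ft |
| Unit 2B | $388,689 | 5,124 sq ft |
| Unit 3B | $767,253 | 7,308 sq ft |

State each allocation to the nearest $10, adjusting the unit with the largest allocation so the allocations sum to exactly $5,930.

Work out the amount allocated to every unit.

Assessed value total 2,405,314; floor area total 25,619.
Blended shares (60% assessed value + 40% floor area): Unit PH2 0.0318; Unit 5B 0.2183; Unit 5A 0.2675; Unit 2B 0.1770; Unit 3B 0.3055.
Raw shares: Unit PH2 188.29; Unit 5B 1,294.23; Unit 5A 1,586.53; Unit 2B 1,049.38; Unit 3B 1,811.57.
Rounded to nearest $10: Unit PH2 $190; Unit 5B $1,290; Unit 5A $1,590; Unit 2B $1,050; Unit 3B $1,810. Sum = $5,930.
Rounded total matches; no reconciliation needed.

Unit PH2: $190 | Unit 5B: $1,290 | Unit 5A: $1,590 | Unit 2B: $1,050 | Unit 3B: $1,810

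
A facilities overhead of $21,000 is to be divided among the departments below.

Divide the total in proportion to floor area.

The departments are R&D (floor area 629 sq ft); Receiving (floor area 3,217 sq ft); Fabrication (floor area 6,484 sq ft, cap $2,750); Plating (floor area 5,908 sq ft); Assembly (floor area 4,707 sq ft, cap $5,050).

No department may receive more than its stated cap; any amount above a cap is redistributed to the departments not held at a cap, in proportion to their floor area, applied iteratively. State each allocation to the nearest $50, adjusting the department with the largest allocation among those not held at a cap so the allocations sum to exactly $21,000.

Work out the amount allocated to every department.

Combined floor area = 20,945.
Unconstrained shares: R&D 630.65; Receiving 3,225.45; Fabrication 6,501.03; Plating 5,923.51; Assembly 4,719.36.
Capped: Fabrication ($2,750); remaining pool $18,250 reallocated over remaining floor area 14,461.
Capped: Assembly ($5,050); remaining pool $13,200 reallocated over remaining floor area 9,754.
Remaining shares: R&D 851.22 → $850; Receiving 4,353.54 → $4,350; Plating 7,995.24 → $8,000.

R&D: $850 · Receiving: $4,350 · Fabrication: $2,750 · Plating: $8,000 · Assembly: $5,050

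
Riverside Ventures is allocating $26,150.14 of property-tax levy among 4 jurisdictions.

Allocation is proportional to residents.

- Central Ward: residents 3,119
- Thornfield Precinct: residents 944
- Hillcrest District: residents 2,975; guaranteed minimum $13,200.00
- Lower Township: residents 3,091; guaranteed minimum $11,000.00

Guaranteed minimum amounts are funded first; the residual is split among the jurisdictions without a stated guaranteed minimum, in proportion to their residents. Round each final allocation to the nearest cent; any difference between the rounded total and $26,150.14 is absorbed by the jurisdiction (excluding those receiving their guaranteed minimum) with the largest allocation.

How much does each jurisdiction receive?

Guaranteed amounts: Hillcrest District $13,200.00; Lower Township $11,000.00. Remaining pool $1,950.14.
Remaining pool split over remaining residents 4,063: Central Ward 1,497.0432 → $1,497.04; Thornfield Precinct 453.0968 → $453.10.

Central Ward: $1,497.04 · Thornfield Precinct: $453.10 · Hillcrest District: $13,200.00 · Lower Township: $11,000.00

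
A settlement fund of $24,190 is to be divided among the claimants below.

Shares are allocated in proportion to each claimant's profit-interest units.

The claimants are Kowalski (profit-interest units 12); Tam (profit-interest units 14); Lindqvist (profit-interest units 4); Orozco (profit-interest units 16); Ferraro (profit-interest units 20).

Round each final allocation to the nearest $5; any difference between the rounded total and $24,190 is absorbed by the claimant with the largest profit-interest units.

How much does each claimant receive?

Profit-interest units total: 12 + 14 + 4 + 16 + 20 = 66.
Raw shares: Kowalski 4,398.18; Tam 5,131.21; Lindqvist 1,466.06; Orozco 5,864.24; Ferraro 7,330.30.
At nearest $5: Kowalski $4,400; Tam $5,130; Lindqvist $1,465; Orozco $5,865; Ferraro $7,330. Sum = $24,190.
Sum already equals the total — no adjustment.

Kowalski: $4,400; Tam: $5,130; Lindqvist: $1,465; Orozco: $5,865; Ferraro: $7,330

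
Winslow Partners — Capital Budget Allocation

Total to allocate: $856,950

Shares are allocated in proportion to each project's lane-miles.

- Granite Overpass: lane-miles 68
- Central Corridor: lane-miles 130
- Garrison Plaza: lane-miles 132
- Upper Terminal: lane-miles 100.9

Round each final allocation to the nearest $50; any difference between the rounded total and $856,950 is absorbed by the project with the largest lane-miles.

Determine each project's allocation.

Lane-miles total: 68 + 130 + 132 + 100.9 = 430.9.
Unrounded shares: Granite Overpass 135,234.63; Central Corridor 258,536.78; Garrison Plaza 262,514.27; Upper Terminal 200,664.32.
At nearest $50: Granite Overpass $135,250; Central Corridor $258,550; Garrison Plaza $262,500; Upper Terminal $200,650. Sum = $856,950.
No rounding difference to absorb.

Granite Overpass: $135,250 · Central Corridor: $258,550 · Garrison Plaza: $262,500 · Upper Terminal: $200,650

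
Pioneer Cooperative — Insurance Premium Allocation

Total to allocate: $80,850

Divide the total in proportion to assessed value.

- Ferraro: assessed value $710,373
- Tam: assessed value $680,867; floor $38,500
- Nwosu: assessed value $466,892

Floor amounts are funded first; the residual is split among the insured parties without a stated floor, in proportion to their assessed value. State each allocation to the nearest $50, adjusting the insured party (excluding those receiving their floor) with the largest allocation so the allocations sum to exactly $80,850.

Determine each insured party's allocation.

Fund the minimums — Tam $38,500. Balance $42,350.
Balance split over remaining assessed value 1,177,265: Ferraro 25,554.40 → $25,550; Nwosu 16,795.60 → $16,800.

Ferraro: $25,550; Tam: $38,500; Nwosu: $16,800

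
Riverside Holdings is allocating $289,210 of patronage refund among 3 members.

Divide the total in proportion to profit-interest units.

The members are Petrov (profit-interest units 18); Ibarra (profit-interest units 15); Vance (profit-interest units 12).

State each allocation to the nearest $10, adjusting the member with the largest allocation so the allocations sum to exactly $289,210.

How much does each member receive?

Petrov: $115,690; Ibarra: $96,400; Vance: $77,120

Profit-interest units total: 45.
Raw shares: Petrov 18/45 × $289,210 = 115,684.00; Ibarra 15/45 × $289,210 = 96,403.33; Vance 12/45 × $289,210 = 77,122.67.
Rounded to nearest $10: Petrov $115,680; Ibarra $96,400; Vance $77,120. Sum = $289,200.
Difference $289,210 − $289,200 = +$10 applied to largest allocation (Petrov): Petrov becomes $115,690.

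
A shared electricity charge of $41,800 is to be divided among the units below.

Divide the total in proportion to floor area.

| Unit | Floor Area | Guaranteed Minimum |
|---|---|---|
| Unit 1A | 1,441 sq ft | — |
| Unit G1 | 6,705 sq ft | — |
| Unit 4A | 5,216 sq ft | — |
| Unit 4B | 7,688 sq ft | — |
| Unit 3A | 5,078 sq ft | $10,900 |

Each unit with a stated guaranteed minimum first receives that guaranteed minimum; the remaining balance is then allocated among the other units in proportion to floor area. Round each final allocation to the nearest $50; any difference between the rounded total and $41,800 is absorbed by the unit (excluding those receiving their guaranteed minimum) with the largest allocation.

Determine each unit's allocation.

Unit 1A: $2,100 | Unit G1: $9,850 | Unit 4A: $7,650 | Unit 4B: $11,300 | Unit 3A: $10,900

Fund the minimums — Unit 3A $10,900. Residual $30,900.
Residual split over remaining floor area 21,050: Unit 1A 2,115.29 → $2,100; Unit G1 9,842.49 → $9,850; Unit 4A 7,656.74 → $7,650; Unit 4B 11,285.47 → $11,300.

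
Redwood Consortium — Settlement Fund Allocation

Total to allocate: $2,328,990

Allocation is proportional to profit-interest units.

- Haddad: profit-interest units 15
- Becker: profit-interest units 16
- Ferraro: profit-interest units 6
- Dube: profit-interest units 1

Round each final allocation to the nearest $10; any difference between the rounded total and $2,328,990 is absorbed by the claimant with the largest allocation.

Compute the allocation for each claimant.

Profit-interest units total: 38.
Raw shares: Haddad 15/38 × $2,328,990 = 919,338.16; Becker 16/38 × $2,328,990 = 980,627.37; Ferraro 6/38 × $2,328,990 = 367,735.26; Dube 1/38 × $2,328,990 = 61,289.21.
At nearest $10: Haddad $919,340; Becker $980,630; Ferraro $367,740; Dube $61,290. Sum = $2,329,000.
Difference $2,328,990 − $2,329,000 = −$10 applied to largest allocation (Becker): Becker becomes $980,620.

Haddad: $919,340 · Becker: $980,620 · Ferraro: $367,740 · Dube: $61,290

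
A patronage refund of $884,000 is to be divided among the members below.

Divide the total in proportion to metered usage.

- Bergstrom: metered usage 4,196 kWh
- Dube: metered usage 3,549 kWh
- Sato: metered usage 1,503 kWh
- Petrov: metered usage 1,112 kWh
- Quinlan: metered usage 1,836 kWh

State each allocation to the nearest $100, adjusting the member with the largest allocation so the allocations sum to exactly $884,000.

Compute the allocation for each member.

Sum of metered usage: 12,196.
Proportional shares: Bergstrom 4,196/12,196 × $884,000 = 304,137.75; Dube 3,549/12,196 × $884,000 = 257,241.39; Sato 1,503/12,196 × $884,000 = 108,941.62; Petrov 1,112/12,196 × $884,000 = 80,600.85; Quinlan 1,836/12,196 × $884,000 = 133,078.39.
At nearest $100: Bergstrom $304,100; Dube $257,200; Sato $108,900; Petrov $80,600; Quinlan $133,100. Sum = $883,900.
Difference $884,000 − $883,900 = +$100 applied to largest allocation (Bergstrom): Bergstrom becomes $304,200.

Bergstrom: $304,200 | Dube: $257,200 | Sato: $108,900 | Petrov: $80,600 | Quinlan: $133,100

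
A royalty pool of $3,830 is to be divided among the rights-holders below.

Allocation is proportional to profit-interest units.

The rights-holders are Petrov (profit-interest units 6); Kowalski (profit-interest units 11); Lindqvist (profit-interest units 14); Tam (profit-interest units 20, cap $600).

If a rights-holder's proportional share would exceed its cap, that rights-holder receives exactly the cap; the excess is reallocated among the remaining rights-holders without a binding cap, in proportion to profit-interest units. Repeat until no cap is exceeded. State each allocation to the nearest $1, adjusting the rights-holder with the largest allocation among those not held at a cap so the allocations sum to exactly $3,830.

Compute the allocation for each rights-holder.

Petrov: $625 | Kowalski: $1,146 | Lindqvist: $1,459 | Tam: $600

Profit-interest units total: 51.
Unconstrained shares: Petrov 450.59; Kowalski 826.08; Lindqvist 1,051.37; Tam 1,501.96.
Cap binds for Tam ($600); balance $3,230 reallocated over remaining profit-interest units 31.
Redistributed shares: Petrov 625.16 → $625; Kowalski 1,146.13 → $1,146; Lindqvist 1,458.71 → $1,459.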